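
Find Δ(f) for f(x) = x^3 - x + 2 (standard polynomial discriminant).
Δ = -104

For x^3 + a x^2 + b x + c the discriminant is Δ = 18 a b c - 4 a^3 c + a^2 b^2 - 4 b^3 - 27 c^2.
Plug a = 0, b = -1, c = 2:
  18*(0)*(-1)*(2) - 4*(0)^3*(2) + (0)^2*(-1)^2 - 4*(-1)^3 - 27*(2)^2
  = 0 + (0) + 0 + (4) + (-108)
  = -104.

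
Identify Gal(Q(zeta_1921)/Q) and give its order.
|Gal(Q(zeta_1921)/Q)| = phi(1921) = 1792; group ≅ (Z/1921Z)^* ≅ Z/16Z × Z/112Z

The n-th cyclotomic polynomial Φ_1921(x) is the minimal polynomial of zeta_1921 over Q and has degree phi(1921) = 1792. So Q(zeta_1921) is a degree-1792 Galois extension with Galois group (Z/1921Z)^*. By CRT, (Z/1921Z)^* ≅ (Z/17Z)^* × (Z/113Z)^*. Each prime-power unit group is (Z/17Z)^* ≅ Z/16Z; (Z/113Z)^* ≅ Z/112Z. Hence Gal(Q(zeta_1921)/Q) ≅ Z/16Z × Z/112Z.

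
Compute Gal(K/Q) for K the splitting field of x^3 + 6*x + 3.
Gal(K/Q) = S_3 (symmetric group of order 6)

Compute the discriminant of x^3 + (0)*x^2 + (6)*x + (3): Δ = -1107. Since Δ is not a rational square, the Galois group is not contained in A_3; it must be the full S_3 (irreducibility of the cubic rules out anything smaller).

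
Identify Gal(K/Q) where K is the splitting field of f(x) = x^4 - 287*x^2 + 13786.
Gal(K/Q) = V_4 (Klein four-group, Z/2Z × Z/2Z)

f factors as (x^2 - 226)(x^2 - 61), so the splitting field is K = Q(sqrt(226), sqrt(61)). The elements 226, 61, 13786 are all non-squares in Q, so sqrt(226) and sqrt(61) generate independent quadratic extensions. Thus [K:Q] = 4 and Gal(K/Q) is generated by the two order-2 automorphisms sqrt(226) ↦ -sqrt(226) and sqrt(61) ↦ -sqrt(61), giving V_4.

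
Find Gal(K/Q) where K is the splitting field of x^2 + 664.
Gal(K/Q) = Z/2Z (cyclic of order 2)

x^2 + 664 is irreducible over Q since -664 is not a rational square. The splitting field Q(sqrt(-664)) has degree 2 over Q, and its unique nontrivial automorphism is sqrt(-664) ↦ -sqrt(-664). Hence Gal(Q(sqrt(-664))/Q) = Z/2Z.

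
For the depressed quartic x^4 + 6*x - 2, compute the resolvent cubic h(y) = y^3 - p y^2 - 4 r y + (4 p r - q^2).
h(y) = y^3 + 8*y - 36

Identify coefficients: p = 0, q = 6, r = -2.
Plug into h(y) = y^3 - p y^2 - 4 r y + (4 p r - q^2):
  h(y) = y^3 - (0) y^2 - 4*(-2) y + (4*(0)*(-2) - (6)^2)
       = y^3 + (0) y^2 + (8) y + (-36).
Simplifying: h(y) = y^3 + 8*y - 36.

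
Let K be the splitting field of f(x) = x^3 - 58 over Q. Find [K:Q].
[K:Q] = 6

x^3 - 58 has one real root r = 58^(1/3) and two complex roots r*zeta_3, r*zeta_3^2 where zeta_3 = e^(2*pi*i/3). The splitting field is Q(r, zeta_3). [Q(r):Q] = 3 and [Q(zeta_3):Q] = 2 with gcd = 1, so [Q(r, zeta_3):Q] = 3 * 2 = 6.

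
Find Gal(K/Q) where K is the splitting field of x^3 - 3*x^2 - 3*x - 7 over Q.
Gal(K/Q) = S_3 (symmetric group of order 6)

Compute the discriminant of x^3 + (-3)*x^2 + (-3)*x + (-7): Δ = -3024. Since Δ is not a rational square, the Galois group is not contained in A_3; it must be the full S_3 (irreducibility of the cubic rules out anything smaller).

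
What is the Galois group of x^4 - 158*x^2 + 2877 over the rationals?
Gal(K/Q) = V_4 (Klein four-group, Z/2Z × Z/2Z)

f factors as (x^2 - 21)(x^2 - 137), so the splitting field is K = Q(sqrt(21), sqrt(137)). The elements 21, 137, 2877 are all non-squares in Q, so sqrt(21) and sqrt(137) generate independent quadratic extensions. Thus [K:Q] = 4 and Gal(K/Q) is generated by the two order-2 automorphisms sqrt(21) ↦ -sqrt(21) and sqrt(137) ↦ -sqrt(137), giving V_4.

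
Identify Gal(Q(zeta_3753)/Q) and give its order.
|Gal(Q(zeta_3753)/Q)| = phi(3753) = 2484; group ≅ (Z/3753Z)^* ≅ Z/18Z × Z/138Z

The n-th cyclotomic polynomial Φ_3753(x) is the minimal polynomial of zeta_3753 over Q and has degree phi(3753) = 2484. So Q(zeta_3753) is a degree-2484 Galois extension with Galois group (Z/3753Z)^*. By CRT, (Z/3753Z)^* ≅ (Z/27Z)^* × (Z/139Z)^*. Each prime-power unit group is (Z/27Z)^* ≅ Z/18Z; (Z/139Z)^* ≅ Z/138Z. Hence Gal(Q(zeta_3753)/Q) ≅ Z/18Z × Z/138Z.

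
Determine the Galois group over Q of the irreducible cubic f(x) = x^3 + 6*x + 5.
Gal(K/Q) = S_3 (symmetric group of order 6)

Compute the discriminant of x^3 + (0)*x^2 + (6)*x + (5): Δ = -1539. Since Δ is not a rational square, the Galois group is not contained in A_3; it must be the full S_3 (irreducibility of the cubic rules out anything smaller).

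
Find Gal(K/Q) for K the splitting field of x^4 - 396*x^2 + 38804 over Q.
Gal(K/Q) = V_4 (Klein four-group, Z/2Z × Z/2Z)

f factors as (x^2 - 178)(x^2 - 218), so the splitting field is K = Q(sqrt(178), sqrt(218)). The elements 178, 218, 38804 are all non-squares in Q, so sqrt(178) and sqrt(218) generate independent quadratic extensions. Thus [K:Q] = 4 and Gal(K/Q) is generated by the two order-2 automorphisms sqrt(178) ↦ -sqrt(178) and sqrt(218) ↦ -sqrt(218), giving V_4.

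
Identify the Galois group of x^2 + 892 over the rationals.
Gal(K/Q) = Z/2Z (cyclic of order 2)

x^2 + 892 is irreducible over Q since -892 is not a rational square. The splitting field Q(sqrt(-892)) has degree 2 over Q, and its unique nontrivial automorphism is sqrt(-892) ↦ -sqrt(-892). Hence Gal(Q(sqrt(-892))/Q) = Z/2Z.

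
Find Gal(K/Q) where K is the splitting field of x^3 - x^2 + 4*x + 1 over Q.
Gal(K/Q) = S_3 (symmetric group of order 6)

Compute the discriminant of x^3 + (-1)*x^2 + (4)*x + (1): Δ = -335. Since Δ is not a rational square, the Galois group is not contained in A_3; it must be the full S_3 (irreducibility of the cubic rules out anything smaller).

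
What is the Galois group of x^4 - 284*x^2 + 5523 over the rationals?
Gal(K/Q) = V_4 (Klein four-group, Z/2Z × Z/2Z)

f factors as (x^2 - 263)(x^2 - 21), so the splitting field is K = Q(sqrt(263), sqrt(21)). The elements 263, 21, 5523 are all non-squares in Q, so sqrt(263) and sqrt(21) generate independent quadratic extensions. Thus [K:Q] = 4 and Gal(K/Q) is generated by the two order-2 automorphisms sqrt(263) ↦ -sqrt(263) and sqrt(21) ↦ -sqrt(21), giving V_4.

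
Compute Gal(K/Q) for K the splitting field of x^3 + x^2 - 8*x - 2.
Gal(K/Q) = S_3 (symmetric group of order 6)

Compute the discriminant of x^3 + (1)*x^2 + (-8)*x + (-2): Δ = 2300. Since Δ is not a rational square, the Galois group is not contained in A_3; it must be the full S_3 (irreducibility of the cubic rules out anything smaller).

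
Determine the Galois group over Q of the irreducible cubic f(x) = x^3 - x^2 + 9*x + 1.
Gal(K/Q) = S_3 (symmetric group of order 6)

Compute the discriminant of x^3 + (-1)*x^2 + (9)*x + (1): Δ = -3020. Since Δ is not a rational square, the Galois group is not contained in A_3; it must be the full S_3 (irreducibility of the cubic rules out anything smaller).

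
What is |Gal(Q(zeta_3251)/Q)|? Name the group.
|Gal(Q(zeta_3251)/Q)| = phi(3251) = 3250; group ≅ (Z/3251Z)^* ≅ Z/3250Z

The n-th cyclotomic polynomial Φ_3251(x) is the minimal polynomial of zeta_3251 over Q and has degree phi(3251) = 3250. So Q(zeta_3251) is a degree-3250 Galois extension with Galois group (Z/3251Z)^*. (Z/3251Z)^* is cyclic since 3251 is an odd prime power (or 4). Hence Gal(Q(zeta_3251)/Q) ≅ Z/3250Z.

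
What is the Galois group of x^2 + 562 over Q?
Gal(K/Q) = Z/2Z (cyclic of order 2)

x^2 + 562 is irreducible over Q since -562 is not a rational square. The splitting field Q(sqrt(-562)) has degree 2 over Q, and its unique nontrivial automorphism is sqrt(-562) ↦ -sqrt(-562). Hence Gal(Q(sqrt(-562))/Q) = Z/2Z.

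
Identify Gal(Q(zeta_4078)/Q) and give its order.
|Gal(Q(zeta_4078)/Q)| = phi(4078) = 2038; group ≅ (Z/4078Z)^* ≅ Z/2038Z

The n-th cyclotomic polynomial Φ_4078(x) is the minimal polynomial of zeta_4078 over Q and has degree phi(4078) = 2038. So Q(zeta_4078) is a degree-2038 Galois extension with Galois group (Z/4078Z)^*. By CRT, (Z/4078Z)^* ≅ (Z/2Z)^* × (Z/2039Z)^*. Each prime-power unit group is (Z/2Z)^* ≅ trivial group (order 1); (Z/2039Z)^* ≅ Z/2038Z. Hence Gal(Q(zeta_4078)/Q) ≅ Z/2038Z.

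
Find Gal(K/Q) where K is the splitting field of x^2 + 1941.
Gal(K/Q) = Z/2Z (cyclic of order 2)

x^2 + 1941 is irreducible over Q since -1941 is not a rational square. The splitting field Q(sqrt(-1941)) has degree 2 over Q, and its unique nontrivial automorphism is sqrt(-1941) ↦ -sqrt(-1941). Hence Gal(Q(sqrt(-1941))/Q) = Z/2Z.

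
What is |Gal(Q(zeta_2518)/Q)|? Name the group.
|Gal(Q(zeta_2518)/Q)| = phi(2518) = 1258; group ≅ (Z/2518Z)^* ≅ Z/1258Z

The n-th cyclotomic polynomial Φ_2518(x) is the minimal polynomial of zeta_2518 over Q and has degree phi(2518) = 1258. So Q(zeta_2518) is a degree-1258 Galois extension with Galois group (Z/2518Z)^*. By CRT, (Z/2518Z)^* ≅ (Z/2Z)^* × (Z/1259Z)^*. Each prime-power unit group is (Z/2Z)^* ≅ trivial group (order 1); (Z/1259Z)^* ≅ Z/1258Z. Hence Gal(Q(zeta_2518)/Q) ≅ Z/1258Z.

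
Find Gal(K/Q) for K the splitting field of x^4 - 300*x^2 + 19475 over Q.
Gal(K/Q) = V_4 (Klein four-group, Z/2Z × Z/2Z)

f factors as (x^2 - 205)(x^2 - 95), so the splitting field is K = Q(sqrt(205), sqrt(95)). The elements 205, 95, 19475 are all non-squares in Q, so sqrt(205) and sqrt(95) generate independent quadratic extensions. Thus [K:Q] = 4 and Gal(K/Q) is generated by the two order-2 automorphisms sqrt(205) ↦ -sqrt(205) and sqrt(95) ↦ -sqrt(95), giving V_4.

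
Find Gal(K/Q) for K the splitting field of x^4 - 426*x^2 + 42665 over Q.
Gal(K/Q) = V_4 (Klein four-group, Z/2Z × Z/2Z)

f factors as (x^2 - 265)(x^2 - 161), so the splitting field is K = Q(sqrt(265), sqrt(161)). The elements 265, 161, 42665 are all non-squares in Q, so sqrt(265) and sqrt(161) generate independent quadratic extensions. Thus [K:Q] = 4 and Gal(K/Q) is generated by the two order-2 automorphisms sqrt(265) ↦ -sqrt(265) and sqrt(161) ↦ -sqrt(161), giving V_4.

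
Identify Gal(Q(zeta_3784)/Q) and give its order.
|Gal(Q(zeta_3784)/Q)| = phi(3784) = 1680; group ≅ (Z/3784Z)^* ≅ Z/2Z × Z/2Z × Z/10Z × Z/42Z

The n-th cyclotomic polynomial Φ_3784(x) is the minimal polynomial of zeta_3784 over Q and has degree phi(3784) = 1680. So Q(zeta_3784) is a degree-1680 Galois extension with Galois group (Z/3784Z)^*. By CRT, (Z/3784Z)^* ≅ (Z/8Z)^* × (Z/11Z)^* × (Z/43Z)^*. Each prime-power unit group is (Z/8Z)^* ≅ Z/2Z × Z/2Z; (Z/11Z)^* ≅ Z/10Z; (Z/43Z)^* ≅ Z/42Z. Hence Gal(Q(zeta_3784)/Q) ≅ Z/2Z × Z/2Z × Z/10Z × Z/42Z.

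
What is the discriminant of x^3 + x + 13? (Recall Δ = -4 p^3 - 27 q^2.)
Δ = -4567

For a depressed cubic x^3 + p x + q the discriminant is Δ = -4 p^3 - 27 q^2 = -4*(1)^3 - 27*(13)^2 = -4 - 4563 = -4567.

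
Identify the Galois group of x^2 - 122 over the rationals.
Gal(K/Q) = Z/2Z (cyclic of order 2)

x^2 - 122 is irreducible over Q since 122 is not a rational square. The splitting field Q(sqrt(122)) has degree 2 over Q, and its unique nontrivial automorphism is sqrt(122) ↦ -sqrt(122). Hence Gal(Q(sqrt(122))/Q) = Z/2Z.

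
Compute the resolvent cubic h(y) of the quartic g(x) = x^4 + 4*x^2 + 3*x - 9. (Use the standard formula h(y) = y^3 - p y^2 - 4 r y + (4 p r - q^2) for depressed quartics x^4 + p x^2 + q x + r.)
h(y) = y^3 - 4*y^2 + 36*y - 153

Identify coefficients: p = 4, q = 3, r = -9.
Plug into h(y) = y^3 - p y^2 - 4 r y + (4 p r - q^2):
  h(y) = y^3 - (4) y^2 - 4*(-9) y + (4*(4)*(-9) - (3)^2)
       = y^3 + (-4) y^2 + (36) y + (-153).
Simplifying: h(y) = y^3 - 4*y^2 + 36*y - 153.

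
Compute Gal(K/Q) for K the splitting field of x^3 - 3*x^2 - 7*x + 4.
Gal(K/Q) = S_3 (symmetric group of order 6)

Compute the discriminant of x^3 + (-3)*x^2 + (-7)*x + (4): Δ = 3325. Since Δ is not a rational square, the Galois group is not contained in A_3; it must be the full S_3 (irreducibility of the cubic rules out anything smaller).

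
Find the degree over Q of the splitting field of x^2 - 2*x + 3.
[K:Q] = 2

The discriminant of x^2 + (-2)*x + (3) is b^2 - 4c = 4 - (12) = -8. Since -8 is not a perfect square in Q, the polynomial is irreducible over Q. Its two roots generate a degree-2 extension, so [K:Q] = 2.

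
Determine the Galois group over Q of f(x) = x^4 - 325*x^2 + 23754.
Gal(K/Q) = V_4 (Klein four-group, Z/2Z × Z/2Z)

f factors as (x^2 - 111)(x^2 - 214), so the splitting field is K = Q(sqrt(111), sqrt(214)). The elements 111, 214, 23754 are all non-squares in Q, so sqrt(111) and sqrt(214) generate independent quadratic extensions. Thus [K:Q] = 4 and Gal(K/Q) is generated by the two order-2 automorphisms sqrt(111) ↦ -sqrt(111) and sqrt(214) ↦ -sqrt(214), giving V_4.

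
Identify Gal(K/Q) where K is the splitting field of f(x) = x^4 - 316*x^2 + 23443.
Gal(K/Q) = V_4 (Klein four-group, Z/2Z × Z/2Z)

f factors as (x^2 - 119)(x^2 - 197), so the splitting field is K = Q(sqrt(119), sqrt(197)). The elements 119, 197, 23443 are all non-squares in Q, so sqrt(119) and sqrt(197) generate independent quadratic extensions. Thus [K:Q] = 4 and Gal(K/Q) is generated by the two order-2 automorphisms sqrt(119) ↦ -sqrt(119) and sqrt(197) ↦ -sqrt(197), giving V_4.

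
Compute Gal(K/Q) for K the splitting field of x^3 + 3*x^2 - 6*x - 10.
Gal(K/Q) = S_3 (symmetric group of order 6)

Compute the discriminant of x^3 + (3)*x^2 + (-6)*x + (-10): Δ = 2808. Since Δ is not a rational square, the Galois group is not contained in A_3; it must be the full S_3 (irreducibility of the cubic rules out anything smaller).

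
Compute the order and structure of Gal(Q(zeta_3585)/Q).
|Gal(Q(zeta_3585)/Q)| = phi(3585) = 1904; group ≅ (Z/3585Z)^* ≅ Z/2Z × Z/4Z × Z/238Z

The n-th cyclotomic polynomial Φ_3585(x) is the minimal polynomial of zeta_3585 over Q and has degree phi(3585) = 1904. So Q(zeta_3585) is a degree-1904 Galois extension with Galois group (Z/3585Z)^*. By CRT, (Z/3585Z)^* ≅ (Z/3Z)^* × (Z/5Z)^* × (Z/239Z)^*. Each prime-power unit group is (Z/3Z)^* ≅ Z/2Z; (Z/5Z)^* ≅ Z/4Z; (Z/239Z)^* ≅ Z/238Z. Hence Gal(Q(zeta_3585)/Q) ≅ Z/2Z × Z/4Z × Z/238Z.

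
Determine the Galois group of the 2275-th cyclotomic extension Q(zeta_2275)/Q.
|Gal(Q(zeta_2275)/Q)| = phi(2275) = 1440; group ≅ (Z/2275Z)^* ≅ Z/6Z × Z/12Z × Z/20Z

The n-th cyclotomic polynomial Φ_2275(x) is the minimal polynomial of zeta_2275 over Q and has degree phi(2275) = 1440. So Q(zeta_2275) is a degree-1440 Galois extension with Galois group (Z/2275Z)^*. By CRT, (Z/2275Z)^* ≅ (Z/25Z)^* × (Z/7Z)^* × (Z/13Z)^*. Each prime-power unit group is (Z/25Z)^* ≅ Z/20Z; (Z/7Z)^* ≅ Z/6Z; (Z/13Z)^* ≅ Z/12Z. Hence Gal(Q(zeta_2275)/Q) ≅ Z/6Z × Z/12Z × Z/20Z.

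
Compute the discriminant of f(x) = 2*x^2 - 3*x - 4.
Δ = 41

For a quadratic a x^2 + b x + c the discriminant is Δ = b^2 - 4ac = (-3)^2 - 4*(2)*(-4) = 9 - (-32) = 41.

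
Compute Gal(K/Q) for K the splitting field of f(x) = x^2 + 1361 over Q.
Gal(K/Q) = Z/2Z (cyclic of order 2)

x^2 + 1361 is irreducible over Q since -1361 is not a rational square. The splitting field Q(sqrt(-1361)) has degree 2 over Q, and its unique nontrivial automorphism is sqrt(-1361) ↦ -sqrt(-1361). Hence Gal(Q(sqrt(-1361))/Q) = Z/2Z.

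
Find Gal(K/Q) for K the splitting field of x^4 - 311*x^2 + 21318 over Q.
Gal(K/Q) = V_4 (Klein four-group, Z/2Z × Z/2Z)

f factors as (x^2 - 102)(x^2 - 209), so the splitting field is K = Q(sqrt(102), sqrt(209)). The elements 102, 209, 21318 are all non-squares in Q, so sqrt(102) and sqrt(209) generate independent quadratic extensions. Thus [K:Q] = 4 and Gal(K/Q) is generated by the two order-2 automorphisms sqrt(102) ↦ -sqrt(102) and sqrt(209) ↦ -sqrt(209), giving V_4.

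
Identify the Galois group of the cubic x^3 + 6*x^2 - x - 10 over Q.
Gal(K/Q) = S_3 (symmetric group of order 6)

Compute the discriminant of x^3 + (6)*x^2 + (-1)*x + (-10): Δ = 7060. Since Δ is not a rational square, the Galois group is not contained in A_3; it must be the full S_3 (irreducibility of the cubic rules out anything smaller).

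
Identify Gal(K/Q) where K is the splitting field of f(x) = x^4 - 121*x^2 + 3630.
Gal(K/Q) = V_4 (Klein four-group, Z/2Z × Z/2Z)

f factors as (x^2 - 55)(x^2 - 66), so the splitting field is K = Q(sqrt(55), sqrt(66)). The elements 55, 66, 3630 are all non-squares in Q, so sqrt(55) and sqrt(66) generate independent quadratic extensions. Thus [K:Q] = 4 and Gal(K/Q) is generated by the two order-2 automorphisms sqrt(55) ↦ -sqrt(55) and sqrt(66) ↦ -sqrt(66), giving V_4.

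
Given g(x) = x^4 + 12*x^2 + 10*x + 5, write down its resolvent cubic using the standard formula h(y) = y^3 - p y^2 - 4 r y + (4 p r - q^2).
h(y) = y^3 - 12*y^2 - 20*y + 140

Identify coefficients: p = 12, q = 10, r = 5.
Plug into h(y) = y^3 - p y^2 - 4 r y + (4 p r - q^2):
  h(y) = y^3 - (12) y^2 - 4*(5) y + (4*(12)*(5) - (10)^2)
       = y^3 + (-12) y^2 + (-20) y + (140).
Simplifying: h(y) = y^3 - 12*y^2 - 20*y + 140.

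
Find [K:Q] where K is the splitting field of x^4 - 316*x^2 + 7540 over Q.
[K:Q] = 4

f factors as (x^2 - 290)(x^2 - 26); the splitting field is K = Q(sqrt(290), sqrt(26)). Since 290, 26, and 7540 are all non-squares in Q, the three subfields Q(sqrt(290)), Q(sqrt(26)), Q(sqrt(7540)) are distinct degree-2 extensions, so [K:Q] = 4 (Klein four Galois group).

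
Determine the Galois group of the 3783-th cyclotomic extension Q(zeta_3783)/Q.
|Gal(Q(zeta_3783)/Q)| = phi(3783) = 2304; group ≅ (Z/3783Z)^* ≅ Z/2Z × Z/12Z × Z/96Z

The n-th cyclotomic polynomial Φ_3783(x) is the minimal polynomial of zeta_3783 over Q and has degree phi(3783) = 2304. So Q(zeta_3783) is a degree-2304 Galois extension with Galois group (Z/3783Z)^*. By CRT, (Z/3783Z)^* ≅ (Z/3Z)^* × (Z/13Z)^* × (Z/97Z)^*. Each prime-power unit group is (Z/3Z)^* ≅ Z/2Z; (Z/13Z)^* ≅ Z/12Z; (Z/97Z)^* ≅ Z/96Z. Hence Gal(Q(zeta_3783)/Q) ≅ Z/2Z × Z/12Z × Z/96Z.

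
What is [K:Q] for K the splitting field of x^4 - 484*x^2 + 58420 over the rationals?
[K:Q] = 4

f factors as (x^2 - 230)(x^2 - 254); the splitting field is K = Q(sqrt(230), sqrt(254)). Since 230, 254, and 58420 are all non-squares in Q, the three subfields Q(sqrt(230)), Q(sqrt(254)), Q(sqrt(58420)) are distinct degree-2 extensions, so [K:Q] = 4 (Klein four Galois group).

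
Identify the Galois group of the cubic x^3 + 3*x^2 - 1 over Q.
Gal(K/Q) = A_3 (cyclic of order 3)

Compute the discriminant of x^3 + (3)*x^2 + (0)*x + (-1): Δ = 81. Since Δ is a perfect square (Δ = 9^2), the Galois group is contained in A_3. Irreducibility forces the group to be transitive on three roots, so Gal = A_3.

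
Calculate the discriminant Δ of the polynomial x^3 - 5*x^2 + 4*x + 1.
Δ = 257

For x^3 + a x^2 + b x + c the discriminant is Δ = 18 a b c - 4 a^3 c + a^2 b^2 - 4 b^3 - 27 c^2.
Plug a = -5, b = 4, c = 1:
  18*(-5)*(4)*(1) - 4*(-5)^3*(1) + (-5)^2*(4)^2 - 4*(4)^3 - 27*(1)^2
  = -360 + (500) + 400 + (-256) + (-27)
  = 257.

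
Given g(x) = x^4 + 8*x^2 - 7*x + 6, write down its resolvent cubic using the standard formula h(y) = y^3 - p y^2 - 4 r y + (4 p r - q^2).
h(y) = y^3 - 8*y^2 - 24*y + 143

Identify coefficients: p = 8, q = -7, r = 6.
Plug into h(y) = y^3 - p y^2 - 4 r y + (4 p r - q^2):
  h(y) = y^3 - (8) y^2 - 4*(6) y + (4*(8)*(6) - (-7)^2)
       = y^3 + (-8) y^2 + (-24) y + (143).
Simplifying: h(y) = y^3 - 8*y^2 - 24*y + 143.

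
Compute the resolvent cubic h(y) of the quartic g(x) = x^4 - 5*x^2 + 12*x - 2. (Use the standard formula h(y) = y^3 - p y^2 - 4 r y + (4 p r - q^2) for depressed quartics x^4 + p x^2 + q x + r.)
h(y) = y^3 + 5*y^2 + 8*y - 104

Identify coefficients: p = -5, q = 12, r = -2.
Plug into h(y) = y^3 - p y^2 - 4 r y + (4 p r - q^2):
  h(y) = y^3 - (-5) y^2 - 4*(-2) y + (4*(-5)*(-2) - (12)^2)
       = y^3 + (5) y^2 + (8) y + (-104).
Simplifying: h(y) = y^3 + 5*y^2 + 8*y - 104.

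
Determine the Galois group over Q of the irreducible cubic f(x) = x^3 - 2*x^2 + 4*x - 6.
Gal(K/Q) = S_3 (symmetric group of order 6)

Compute the discriminant of x^3 + (-2)*x^2 + (4)*x + (-6): Δ = -492. Since Δ is not a rational square, the Galois group is not contained in A_3; it must be the full S_3 (irreducibility of the cubic rules out anything smaller).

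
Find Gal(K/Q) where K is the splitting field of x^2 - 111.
Gal(K/Q) = Z/2Z (cyclic of order 2)

x^2 - 111 is irreducible over Q since 111 is not a rational square. The splitting field Q(sqrt(111)) has degree 2 over Q, and its unique nontrivial automorphism is sqrt(111) ↦ -sqrt(111). Hence Gal(Q(sqrt(111))/Q) = Z/2Z.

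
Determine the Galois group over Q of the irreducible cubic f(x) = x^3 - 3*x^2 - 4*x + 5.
Gal(K/Q) = S_3 (symmetric group of order 6)

Compute the discriminant of x^3 + (-3)*x^2 + (-4)*x + (5): Δ = 1345. Since Δ is not a rational square, the Galois group is not contained in A_3; it must be the full S_3 (irreducibility of the cubic rules out anything smaller).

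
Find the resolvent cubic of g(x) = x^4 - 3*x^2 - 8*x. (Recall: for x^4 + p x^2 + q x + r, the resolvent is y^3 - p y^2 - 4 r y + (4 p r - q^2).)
h(y) = y^3 + 3*y^2 - 64

Identify coefficients: p = -3, q = -8, r = 0.
Plug into h(y) = y^3 - p y^2 - 4 r y + (4 p r - q^2):
  h(y) = y^3 - (-3) y^2 - 4*(0) y + (4*(-3)*(0) - (-8)^2)
       = y^3 + (3) y^2 + (0) y + (-64).
Simplifying: h(y) = y^3 + 3*y^2 - 64.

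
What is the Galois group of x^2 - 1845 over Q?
Gal(K/Q) = Z/2Z (cyclic of order 2)

x^2 - 1845 is irreducible over Q since 1845 is not a rational square. The splitting field Q(sqrt(1845)) has degree 2 over Q, and its unique nontrivial automorphism is sqrt(1845) ↦ -sqrt(1845). Hence Gal(Q(sqrt(1845))/Q) = Z/2Z.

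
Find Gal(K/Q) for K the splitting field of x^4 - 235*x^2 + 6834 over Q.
Gal(K/Q) = V_4 (Klein four-group, Z/2Z × Z/2Z)

f factors as (x^2 - 201)(x^2 - 34), so the splitting field is K = Q(sqrt(201), sqrt(34)). The elements 201, 34, 6834 are all non-squares in Q, so sqrt(201) and sqrt(34) generate independent quadratic extensions. Thus [K:Q] = 4 and Gal(K/Q) is generated by the two order-2 automorphisms sqrt(201) ↦ -sqrt(201) and sqrt(34) ↦ -sqrt(34), giving V_4.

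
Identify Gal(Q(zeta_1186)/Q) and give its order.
|Gal(Q(zeta_1186)/Q)| = phi(1186) = 592; group ≅ (Z/1186Z)^* ≅ Z/592Z

The n-th cyclotomic polynomial Φ_1186(x) is the minimal polynomial of zeta_1186 over Q and has degree phi(1186) = 592. So Q(zeta_1186) is a degree-592 Galois extension with Galois group (Z/1186Z)^*. By CRT, (Z/1186Z)^* ≅ (Z/2Z)^* × (Z/593Z)^*. Each prime-power unit group is (Z/2Z)^* ≅ trivial group (order 1); (Z/593Z)^* ≅ Z/592Z. Hence Gal(Q(zeta_1186)/Q) ≅ Z/592Z.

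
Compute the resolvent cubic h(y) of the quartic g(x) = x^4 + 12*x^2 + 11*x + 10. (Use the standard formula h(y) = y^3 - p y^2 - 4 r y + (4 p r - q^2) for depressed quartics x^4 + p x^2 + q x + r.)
h(y) = y^3 - 12*y^2 - 40*y + 359

Identify coefficients: p = 12, q = 11, r = 10.
Plug into h(y) = y^3 - p y^2 - 4 r y + (4 p r - q^2):
  h(y) = y^3 - (12) y^2 - 4*(10) y + (4*(12)*(10) - (11)^2)
       = y^3 + (-12) y^2 + (-40) y + (359).
Simplifying: h(y) = y^3 - 12*y^2 - 40*y + 359.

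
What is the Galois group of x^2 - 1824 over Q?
Gal(K/Q) = Z/2Z (cyclic of order 2)

x^2 - 1824 is irreducible over Q since 1824 is not a rational square. The splitting field Q(sqrt(1824)) has degree 2 over Q, and its unique nontrivial automorphism is sqrt(1824) ↦ -sqrt(1824). Hence Gal(Q(sqrt(1824))/Q) = Z/2Z.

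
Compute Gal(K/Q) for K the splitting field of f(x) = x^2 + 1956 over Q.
Gal(K/Q) = Z/2Z (cyclic of order 2)

x^2 + 1956 is irreducible over Q since -1956 is not a rational square. The splitting field Q(sqrt(-1956)) has degree 2 over Q, and its unique nontrivial automorphism is sqrt(-1956) ↦ -sqrt(-1956). Hence Gal(Q(sqrt(-1956))/Q) = Z/2Z.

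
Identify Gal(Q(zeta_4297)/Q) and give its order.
|Gal(Q(zeta_4297)/Q)| = phi(4297) = 4296; group ≅ (Z/4297Z)^* ≅ Z/4296Z

The n-th cyclotomic polynomial Φ_4297(x) is the minimal polynomial of zeta_4297 over Q and has degree phi(4297) = 4296. So Q(zeta_4297) is a degree-4296 Galois extension with Galois group (Z/4297Z)^*. (Z/4297Z)^* is cyclic since 4297 is an odd prime power (or 4). Hence Gal(Q(zeta_4297)/Q) ≅ Z/4296Z.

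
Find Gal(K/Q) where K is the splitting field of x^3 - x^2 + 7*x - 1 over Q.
Gal(K/Q) = S_3 (symmetric group of order 6)

Compute the discriminant of x^3 + (-1)*x^2 + (7)*x + (-1): Δ = -1228. Since Δ is not a rational square, the Galois group is not contained in A_3; it must be the full S_3 (irreducibility of the cubic rules out anything smaller).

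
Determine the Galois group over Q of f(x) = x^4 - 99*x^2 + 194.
Gal(K/Q) = V_4 (Klein four-group, Z/2Z × Z/2Z)

f factors as (x^2 - 97)(x^2 - 2), so the splitting field is K = Q(sqrt(97), sqrt(2)). The elements 97, 2, 194 are all non-squares in Q, so sqrt(97) and sqrt(2) generate independent quadratic extensions. Thus [K:Q] = 4 and Gal(K/Q) is generated by the two order-2 automorphisms sqrt(97) ↦ -sqrt(97) and sqrt(2) ↦ -sqrt(2), giving V_4.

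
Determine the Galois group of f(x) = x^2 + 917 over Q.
Gal(K/Q) = Z/2Z (cyclic of order 2)

x^2 + 917 is irreducible over Q since -917 is not a rational square. The splitting field Q(sqrt(-917)) has degree 2 over Q, and its unique nontrivial automorphism is sqrt(-917) ↦ -sqrt(-917). Hence Gal(Q(sqrt(-917))/Q) = Z/2Z.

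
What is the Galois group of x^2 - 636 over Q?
Gal(K/Q) = Z/2Z (cyclic of order 2)

x^2 - 636 is irreducible over Q since 636 is not a rational square. The splitting field Q(sqrt(636)) has degree 2 over Q, and its unique nontrivial automorphism is sqrt(636) ↦ -sqrt(636). Hence Gal(Q(sqrt(636))/Q) = Z/2Z.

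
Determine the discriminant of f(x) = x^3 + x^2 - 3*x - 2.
Δ = 125

For x^3 + a x^2 + b x + c the discriminant is Δ = 18 a b c - 4 a^3 c + a^2 b^2 - 4 b^3 - 27 c^2.
Plug a = 1, b = -3, c = -2:
  18*(1)*(-3)*(-2) - 4*(1)^3*(-2) + (1)^2*(-3)^2 - 4*(-3)^3 - 27*(-2)^2
  = 108 + (8) + 9 + (108) + (-108)
  = 125.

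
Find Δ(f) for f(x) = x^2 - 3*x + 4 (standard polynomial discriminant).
Δ = -7

For a quadratic a x^2 + b x + c the discriminant is Δ = b^2 - 4ac = (-3)^2 - 4*(1)*(4) = 9 - (16) = -7.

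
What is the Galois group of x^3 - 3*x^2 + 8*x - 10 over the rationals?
Gal(K/Q) = S_3 (symmetric group of order 6)

Compute the discriminant of x^3 + (-3)*x^2 + (8)*x + (-10): Δ = -932. Since Δ is not a rational square, the Galois group is not contained in A_3; it must be the full S_3 (irreducibility of the cubic rules out anything smaller).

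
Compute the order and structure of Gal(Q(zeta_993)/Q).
|Gal(Q(zeta_993)/Q)| = phi(993) = 660; group ≅ (Z/993Z)^* ≅ Z/2Z × Z/330Z

The n-th cyclotomic polynomial Φ_993(x) is the minimal polynomial of zeta_993 over Q and has degree phi(993) = 660. So Q(zeta_993) is a degree-660 Galois extension with Galois group (Z/993Z)^*. By CRT, (Z/993Z)^* ≅ (Z/3Z)^* × (Z/331Z)^*. Each prime-power unit group is (Z/3Z)^* ≅ Z/2Z; (Z/331Z)^* ≅ Z/330Z. Hence Gal(Q(zeta_993)/Q) ≅ Z/2Z × Z/330Z.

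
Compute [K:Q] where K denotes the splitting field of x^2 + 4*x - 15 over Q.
[K:Q] = 2

The discriminant of x^2 + (4)*x + (-15) is b^2 - 4c = 16 - (-60) = 76. Since 76 is not a perfect square in Q, the polynomial is irreducible over Q. Its two roots generate a degree-2 extension, so [K:Q] = 2.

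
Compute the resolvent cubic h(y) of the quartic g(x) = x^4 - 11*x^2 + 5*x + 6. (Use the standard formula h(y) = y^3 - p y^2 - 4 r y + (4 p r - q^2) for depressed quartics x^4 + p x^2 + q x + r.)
h(y) = y^3 + 11*y^2 - 24*y - 289

Identify coefficients: p = -11, q = 5, r = 6.
Plug into h(y) = y^3 - p y^2 - 4 r y + (4 p r - q^2):
  h(y) = y^3 - (-11) y^2 - 4*(6) y + (4*(-11)*(6) - (5)^2)
       = y^3 + (11) y^2 + (-24) y + (-289).
Simplifying: h(y) = y^3 + 11*y^2 - 24*y - 289.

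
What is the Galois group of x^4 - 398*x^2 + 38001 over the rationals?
Gal(K/Q) = V_4 (Klein four-group, Z/2Z × Z/2Z)

f factors as (x^2 - 159)(x^2 - 239), so the splitting field is K = Q(sqrt(159), sqrt(239)). The elements 159, 239, 38001 are all non-squares in Q, so sqrt(159) and sqrt(239) generate independent quadratic extensions. Thus [K:Q] = 4 and Gal(K/Q) is generated by the two order-2 automorphisms sqrt(159) ↦ -sqrt(159) and sqrt(239) ↦ -sqrt(239), giving V_4.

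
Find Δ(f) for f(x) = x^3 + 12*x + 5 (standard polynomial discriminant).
Δ = -7587

For a depressed cubic x^3 + p x + q the discriminant is Δ = -4 p^3 - 27 q^2 = -4*(12)^3 - 27*(5)^2 = -6912 - 675 = -7587.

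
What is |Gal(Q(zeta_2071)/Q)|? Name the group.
|Gal(Q(zeta_2071)/Q)| = phi(2071) = 1944; group ≅ (Z/2071Z)^* ≅ Z/18Z × Z/108Z

The n-th cyclotomic polynomial Φ_2071(x) is the minimal polynomial of zeta_2071 over Q and has degree phi(2071) = 1944. So Q(zeta_2071) is a degree-1944 Galois extension with Galois group (Z/2071Z)^*. By CRT, (Z/2071Z)^* ≅ (Z/19Z)^* × (Z/109Z)^*. Each prime-power unit group is (Z/19Z)^* ≅ Z/18Z; (Z/109Z)^* ≅ Z/108Z. Hence Gal(Q(zeta_2071)/Q) ≅ Z/18Z × Z/108Z.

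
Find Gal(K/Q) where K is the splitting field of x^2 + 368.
Gal(K/Q) = Z/2Z (cyclic of order 2)

x^2 + 368 is irreducible over Q since -368 is not a rational square. The splitting field Q(sqrt(-368)) has degree 2 over Q, and its unique nontrivial automorphism is sqrt(-368) ↦ -sqrt(-368). Hence Gal(Q(sqrt(-368))/Q) = Z/2Z.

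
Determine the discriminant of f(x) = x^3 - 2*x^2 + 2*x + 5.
Δ = -891

For x^3 + a x^2 + b x + c the discriminant is Δ = 18 a b c - 4 a^3 c + a^2 b^2 - 4 b^3 - 27 c^2.
Plug a = -2, b = 2, c = 5:
  18*(-2)*(2)*(5) - 4*(-2)^3*(5) + (-2)^2*(2)^2 - 4*(2)^3 - 27*(5)^2
  = -360 + (160) + 16 + (-32) + (-675)
  = -891.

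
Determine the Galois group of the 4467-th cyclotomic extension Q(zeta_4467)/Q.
|Gal(Q(zeta_4467)/Q)| = phi(4467) = 2976; group ≅ (Z/4467Z)^* ≅ Z/2Z × Z/1488Z

The n-th cyclotomic polynomial Φ_4467(x) is the minimal polynomial of zeta_4467 over Q and has degree phi(4467) = 2976. So Q(zeta_4467) is a degree-2976 Galois extension with Galois group (Z/4467Z)^*. By CRT, (Z/4467Z)^* ≅ (Z/3Z)^* × (Z/1489Z)^*. Each prime-power unit group is (Z/3Z)^* ≅ Z/2Z; (Z/1489Z)^* ≅ Z/1488Z. Hence Gal(Q(zeta_4467)/Q) ≅ Z/2Z × Z/1488Z.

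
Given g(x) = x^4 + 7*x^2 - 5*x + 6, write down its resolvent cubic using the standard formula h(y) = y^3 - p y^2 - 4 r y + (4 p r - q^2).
h(y) = y^3 - 7*y^2 - 24*y + 143

Identify coefficients: p = 7, q = -5, r = 6.
Plug into h(y) = y^3 - p y^2 - 4 r y + (4 p r - q^2):
  h(y) = y^3 - (7) y^2 - 4*(6) y + (4*(7)*(6) - (-5)^2)
       = y^3 + (-7) y^2 + (-24) y + (143).
Simplifying: h(y) = y^3 - 7*y^2 - 24*y + 143.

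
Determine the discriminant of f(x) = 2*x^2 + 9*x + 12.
Δ = -15

For a quadratic a x^2 + b x + c the discriminant is Δ = b^2 - 4ac = (9)^2 - 4*(2)*(12) = 81 - (96) = -15.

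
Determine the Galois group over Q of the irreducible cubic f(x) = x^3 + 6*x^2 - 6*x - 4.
Gal(K/Q) = S_3 (symmetric group of order 6)

Compute the discriminant of x^3 + (6)*x^2 + (-6)*x + (-4): Δ = 7776. Since Δ is not a rational square, the Galois group is not contained in A_3; it must be the full S_3 (irreducibility of the cubic rules out anything smaller).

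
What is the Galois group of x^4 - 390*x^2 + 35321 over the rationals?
Gal(K/Q) = V_4 (Klein four-group, Z/2Z × Z/2Z)

f factors as (x^2 - 143)(x^2 - 247), so the splitting field is K = Q(sqrt(143), sqrt(247)). The elements 143, 247, 35321 are all non-squares in Q, so sqrt(143) and sqrt(247) generate independent quadratic extensions. Thus [K:Q] = 4 and Gal(K/Q) is generated by the two order-2 automorphisms sqrt(143) ↦ -sqrt(143) and sqrt(247) ↦ -sqrt(247), giving V_4.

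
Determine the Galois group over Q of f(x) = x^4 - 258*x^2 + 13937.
Gal(K/Q) = V_4 (Klein four-group, Z/2Z × Z/2Z)

f factors as (x^2 - 181)(x^2 - 77), so the splitting field is K = Q(sqrt(181), sqrt(77)). The elements 181, 77, 13937 are all non-squares in Q, so sqrt(181) and sqrt(77) generate independent quadratic extensions. Thus [K:Q] = 4 and Gal(K/Q) is generated by the two order-2 automorphisms sqrt(181) ↦ -sqrt(181) and sqrt(77) ↦ -sqrt(77), giving V_4.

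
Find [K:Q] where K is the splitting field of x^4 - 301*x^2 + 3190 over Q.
[K:Q] = 4

f factors as (x^2 - 11)(x^2 - 290); the splitting field is K = Q(sqrt(11), sqrt(290)). Since 11, 290, and 3190 are all non-squares in Q, the three subfields Q(sqrt(11)), Q(sqrt(290)), Q(sqrt(3190)) are distinct degree-2 extensions, so [K:Q] = 4 (Klein four Galois group).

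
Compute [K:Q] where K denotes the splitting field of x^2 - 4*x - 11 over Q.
[K:Q] = 2

The discriminant of x^2 + (-4)*x + (-11) is b^2 - 4c = 16 - (-44) = 60. Since 60 is not a perfect square in Q, the polynomial is irreducible over Q. Its two roots generate a degree-2 extension, so [K:Q] = 2.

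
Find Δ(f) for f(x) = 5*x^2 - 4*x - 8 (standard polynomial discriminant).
Δ = 176

For a quadratic a x^2 + b x + c the discriminant is Δ = b^2 - 4ac = (-4)^2 - 4*(5)*(-8) = 16 - (-160) = 176.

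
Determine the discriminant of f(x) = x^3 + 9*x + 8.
Δ = -4644

For a depressed cubic x^3 + p x + q the discriminant is Δ = -4 p^3 - 27 q^2 = -4*(9)^3 - 27*(8)^2 = -2916 - 1728 = -4644.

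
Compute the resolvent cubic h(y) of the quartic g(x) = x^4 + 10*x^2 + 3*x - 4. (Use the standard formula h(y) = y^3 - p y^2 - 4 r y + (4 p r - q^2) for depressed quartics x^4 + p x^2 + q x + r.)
h(y) = y^3 - 10*y^2 + 16*y - 169

Identify coefficients: p = 10, q = 3, r = -4.
Plug into h(y) = y^3 - p y^2 - 4 r y + (4 p r - q^2):
  h(y) = y^3 - (10) y^2 - 4*(-4) y + (4*(10)*(-4) - (3)^2)
       = y^3 + (-10) y^2 + (16) y + (-169).
Simplifying: h(y) = y^3 - 10*y^2 + 16*y - 169.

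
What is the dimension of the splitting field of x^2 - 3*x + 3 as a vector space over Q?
[K:Q] = 2

The discriminant of x^2 + (-3)*x + (3) is b^2 - 4c = 9 - (12) = -3. Since -3 is not a perfect square in Q, the polynomial is irreducible over Q. Its two roots generate a degree-2 extension, so [K:Q] = 2.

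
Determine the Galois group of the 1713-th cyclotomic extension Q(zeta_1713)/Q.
|Gal(Q(zeta_1713)/Q)| = phi(1713) = 1140; group ≅ (Z/1713Z)^* ≅ Z/2Z × Z/570Z

The n-th cyclotomic polynomial Φ_1713(x) is the minimal polynomial of zeta_1713 over Q and has degree phi(1713) = 1140. So Q(zeta_1713) is a degree-1140 Galois extension with Galois group (Z/1713Z)^*. By CRT, (Z/1713Z)^* ≅ (Z/3Z)^* × (Z/571Z)^*. Each prime-power unit group is (Z/3Z)^* ≅ Z/2Z; (Z/571Z)^* ≅ Z/570Z. Hence Gal(Q(zeta_1713)/Q) ≅ Z/2Z × Z/570Z.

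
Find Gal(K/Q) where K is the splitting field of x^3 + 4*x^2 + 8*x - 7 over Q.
Gal(K/Q) = S_3 (symmetric group of order 6)

Compute the discriminant of x^3 + (4)*x^2 + (8)*x + (-7): Δ = -4587. Since Δ is not a rational square, the Galois group is not contained in A_3; it must be the full S_3 (irreducibility of the cubic rules out anything smaller).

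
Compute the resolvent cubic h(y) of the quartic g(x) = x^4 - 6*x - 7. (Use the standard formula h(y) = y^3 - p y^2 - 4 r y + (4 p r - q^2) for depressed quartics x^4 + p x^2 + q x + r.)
h(y) = y^3 + 28*y - 36

Identify coefficients: p = 0, q = -6, r = -7.
Plug into h(y) = y^3 - p y^2 - 4 r y + (4 p r - q^2):
  h(y) = y^3 - (0) y^2 - 4*(-7) y + (4*(0)*(-7) - (-6)^2)
       = y^3 + (0) y^2 + (28) y + (-36).
Simplifying: h(y) = y^3 + 28*y - 36.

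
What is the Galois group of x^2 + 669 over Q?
Gal(K/Q) = Z/2Z (cyclic of order 2)

x^2 + 669 is irreducible over Q since -669 is not a rational square. The splitting field Q(sqrt(-669)) has degree 2 over Q, and its unique nontrivial automorphism is sqrt(-669) ↦ -sqrt(-669). Hence Gal(Q(sqrt(-669))/Q) = Z/2Z.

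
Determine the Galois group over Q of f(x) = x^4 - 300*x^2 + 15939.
Gal(K/Q) = V_4 (Klein four-group, Z/2Z × Z/2Z)

f factors as (x^2 - 231)(x^2 - 69), so the splitting field is K = Q(sqrt(231), sqrt(69)). The elements 231, 69, 15939 are all non-squares in Q, so sqrt(231) and sqrt(69) generate independent quadratic extensions. Thus [K:Q] = 4 and Gal(K/Q) is generated by the two order-2 automorphisms sqrt(231) ↦ -sqrt(231) and sqrt(69) ↦ -sqrt(69), giving V_4.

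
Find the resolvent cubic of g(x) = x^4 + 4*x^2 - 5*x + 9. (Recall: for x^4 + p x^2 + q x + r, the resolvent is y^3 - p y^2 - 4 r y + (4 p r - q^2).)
h(y) = y^3 - 4*y^2 - 36*y + 119

Identify coefficients: p = 4, q = -5, r = 9.
Plug into h(y) = y^3 - p y^2 - 4 r y + (4 p r - q^2):
  h(y) = y^3 - (4) y^2 - 4*(9) y + (4*(4)*(9) - (-5)^2)
       = y^3 + (-4) y^2 + (-36) y + (119).
Simplifying: h(y) = y^3 - 4*y^2 - 36*y + 119.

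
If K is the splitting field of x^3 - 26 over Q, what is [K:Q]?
[K:Q] = 6

x^3 - 26 has one real root r = 26^(1/3) and two complex roots r*zeta_3, r*zeta_3^2 where zeta_3 = e^(2*pi*i/3). The splitting field is Q(r, zeta_3). [Q(r):Q] = 3 and [Q(zeta_3):Q] = 2 with gcd = 1, so [Q(r, zeta_3):Q] = 3 * 2 = 6.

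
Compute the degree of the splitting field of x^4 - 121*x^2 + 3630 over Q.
[K:Q] = 4

f factors as (x^2 - 55)(x^2 - 66); the splitting field is K = Q(sqrt(55), sqrt(66)). Since 55, 66, and 3630 are all non-squares in Q, the three subfields Q(sqrt(55)), Q(sqrt(66)), Q(sqrt(3630)) are distinct degree-2 extensions, so [K:Q] = 4 (Klein four Galois group).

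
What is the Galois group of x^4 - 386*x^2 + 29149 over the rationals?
Gal(K/Q) = V_4 (Klein four-group, Z/2Z × Z/2Z)

f factors as (x^2 - 283)(x^2 - 103), so the splitting field is K = Q(sqrt(283), sqrt(103)). The elements 283, 103, 29149 are all non-squares in Q, so sqrt(283) and sqrt(103) generate independent quadratic extensions. Thus [K:Q] = 4 and Gal(K/Q) is generated by the two order-2 automorphisms sqrt(283) ↦ -sqrt(283) and sqrt(103) ↦ -sqrt(103), giving V_4.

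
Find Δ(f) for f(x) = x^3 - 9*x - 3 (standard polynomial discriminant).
Δ = 2673

For a depressed cubic x^3 + p x + q the discriminant is Δ = -4 p^3 - 27 q^2 = -4*(-9)^3 - 27*(-3)^2 = 2916 - 243 = 2673.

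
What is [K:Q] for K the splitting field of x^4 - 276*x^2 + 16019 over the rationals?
[K:Q] = 4

f factors as (x^2 - 83)(x^2 - 193); the splitting field is K = Q(sqrt(83), sqrt(193)). Since 83, 193, and 16019 are all non-squares in Q, the three subfields Q(sqrt(83)), Q(sqrt(193)), Q(sqrt(16019)) are distinct degree-2 extensions, so [K:Q] = 4 (Klein four Galois group).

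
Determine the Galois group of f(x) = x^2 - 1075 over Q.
Gal(K/Q) = Z/2Z (cyclic of order 2)

x^2 - 1075 is irreducible over Q since 1075 is not a rational square. The splitting field Q(sqrt(1075)) has degree 2 over Q, and its unique nontrivial automorphism is sqrt(1075) ↦ -sqrt(1075). Hence Gal(Q(sqrt(1075))/Q) = Z/2Z.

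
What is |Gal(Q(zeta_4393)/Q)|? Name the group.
|Gal(Q(zeta_4393)/Q)| = phi(4393) = 4180; group ≅ (Z/4393Z)^* ≅ Z/22Z × Z/190Z

The n-th cyclotomic polynomial Φ_4393(x) is the minimal polynomial of zeta_4393 over Q and has degree phi(4393) = 4180. So Q(zeta_4393) is a degree-4180 Galois extension with Galois group (Z/4393Z)^*. By CRT, (Z/4393Z)^* ≅ (Z/23Z)^* × (Z/191Z)^*. Each prime-power unit group is (Z/23Z)^* ≅ Z/22Z; (Z/191Z)^* ≅ Z/190Z. Hence Gal(Q(zeta_4393)/Q) ≅ Z/22Z × Z/190Z.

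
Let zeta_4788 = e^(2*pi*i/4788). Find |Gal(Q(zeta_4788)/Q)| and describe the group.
|Gal(Q(zeta_4788)/Q)| = phi(4788) = 1296; group ≅ (Z/4788Z)^* ≅ Z/2Z × Z/6Z × Z/6Z × Z/18Z

The n-th cyclotomic polynomial Φ_4788(x) is the minimal polynomial of zeta_4788 over Q and has degree phi(4788) = 1296. So Q(zeta_4788) is a degree-1296 Galois extension with Galois group (Z/4788Z)^*. By CRT, (Z/4788Z)^* ≅ (Z/4Z)^* × (Z/9Z)^* × (Z/7Z)^* × (Z/19Z)^*. Each prime-power unit group is (Z/4Z)^* ≅ Z/2Z; (Z/9Z)^* ≅ Z/6Z; (Z/7Z)^* ≅ Z/6Z; (Z/19Z)^* ≅ Z/18Z. Hence Gal(Q(zeta_4788)/Q) ≅ Z/2Z × Z/6Z × Z/6Z × Z/18Z.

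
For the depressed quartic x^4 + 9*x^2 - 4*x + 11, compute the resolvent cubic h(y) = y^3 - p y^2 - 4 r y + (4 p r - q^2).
h(y) = y^3 - 9*y^2 - 44*y + 380

Identify coefficients: p = 9, q = -4, r = 11.
Plug into h(y) = y^3 - p y^2 - 4 r y + (4 p r - q^2):
  h(y) = y^3 - (9) y^2 - 4*(11) y + (4*(9)*(11) - (-4)^2)
       = y^3 + (-9) y^2 + (-44) y + (380).
Simplifying: h(y) = y^3 - 9*y^2 - 44*y + 380.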